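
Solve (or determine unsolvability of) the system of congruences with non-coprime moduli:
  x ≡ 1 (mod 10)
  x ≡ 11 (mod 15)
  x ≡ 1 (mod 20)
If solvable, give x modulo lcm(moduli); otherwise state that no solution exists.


Moduli 10, 15, 20 are not pairwise coprime, so CRT works modulo lcm(m_i) when all pairwise compatibility conditions hold.
Pairwise compatibility: gcd(m_i, m_j) must divide a_i - a_j for every pair.
Merge one congruence at a time:
  Start: x ≡ 1 (mod 10).
  Combine with x ≡ 11 (mod 15): gcd(10, 15) = 5; 11 - 1 = 10, which IS divisible by 5, so compatible.
    Write x = 1 + 10·t and substitute into x ≡ 11 (mod 15): 10·t ≡ 11 − 1 = 10 (mod 15).
    Divide the congruence (and modulus) by g = 5: 2·t ≡ 2 (mod 3).
    The inverse of 2 mod 3 is 2 (since 2·2 = 4 = 1·3 + 1), so t ≡ 2·2 = 4 ≡ 1 (mod 3).
    Then x = 1 + 10·1 = 11, valid modulo lcm(10, 15) = 30: x ≡ 11 (mod 30).
  Combine with x ≡ 1 (mod 20): gcd(30, 20) = 10; 1 - 11 = -10, which IS divisible by 10, so compatible.
    Write x = 11 + 30·t and substitute into x ≡ 1 (mod 20): 30·t ≡ 1 − 11 = -10 (mod 20).
    Divide the congruence (and modulus) by g = 10: 3·t ≡ -1 (mod 2).
    Reduce coefficients mod 2: 1·t ≡ 1 (mod 2).
    So t ≡ 1 (mod 2).
    Then x = 11 + 30·1 = 41, valid modulo lcm(30, 20) = 60: x ≡ 41 (mod 60).
Verify: 41 mod 10 = 1, 41 mod 15 = 11, 41 mod 20 = 1.

x ≡ 41 (mod 60).


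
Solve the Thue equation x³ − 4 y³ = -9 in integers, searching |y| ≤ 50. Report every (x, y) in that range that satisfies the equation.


The equation is x³ - 4y³ = -9. For fixed y, x³ = 4·y³ − 9, so a solution requires the RHS to be a perfect cube.
Strategy: iterate y from -50 to 50, compute RHS = 4·y³ − 9, and check whether it is a (positive or negative) perfect cube.
Check small values of y:
  y = 0: RHS = -9 is not a perfect cube.
  y = 1: RHS = -5 is not a perfect cube.
  y = -1: RHS = -13 is not a perfect cube.
  y = 2: RHS = 23 is not a perfect cube.
  y = -2: RHS = -41 is not a perfect cube.
  y = 3: RHS = 99 is not a perfect cube.
  y = -3: RHS = -117 is not a perfect cube.
Continuing the search up to |y| = 50 finds no solutions either.
No (x, y) in the scanned range satisfies the equation.

No integer solutions with |y| ≤ 50.


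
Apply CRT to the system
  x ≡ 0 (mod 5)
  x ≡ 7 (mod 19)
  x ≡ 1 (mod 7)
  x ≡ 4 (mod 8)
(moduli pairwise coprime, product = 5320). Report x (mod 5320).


Product of moduli M = 5 · 19 · 7 · 8 = 5320.
Merge one congruence at a time:
  Start: x ≡ 0 (mod 5).
  Combine with x ≡ 7 (mod 19); new modulus lcm = 95.
    Write x = 0 + 5·t and substitute into x ≡ 7 (mod 19): 5·t ≡ 7 − 0 = 7 (mod 19).
    The inverse of 5 mod 19 is 4 (since 5·4 = 20 = 1·19 + 1), so t ≡ 4·7 = 28 ≡ 9 (mod 19).
    Then x = 0 + 5·9 = 45, valid modulo lcm(5, 19) = 95: x ≡ 45 (mod 95).
  Combine with x ≡ 1 (mod 7); new modulus lcm = 665.
    Write x = 45 + 95·t and substitute into x ≡ 1 (mod 7): 95·t ≡ 1 − 45 = -44 (mod 7).
    Reduce coefficients mod 7: 4·t ≡ 5 (mod 7).
    The inverse of 4 mod 7 is 2 (since 4·2 = 8 = 1·7 + 1), so t ≡ 2·5 = 10 ≡ 3 (mod 7).
    Then x = 45 + 95·3 = 330, valid modulo lcm(95, 7) = 665: x ≡ 330 (mod 665).
  Combine with x ≡ 4 (mod 8); new modulus lcm = 5320.
    Write x = 330 + 665·t and substitute into x ≡ 4 (mod 8): 665·t ≡ 4 − 330 = -326 (mod 8).
    Reduce coefficients mod 8: 1·t ≡ 2 (mod 8).
    So t ≡ 2 (mod 8).
    Then x = 330 + 665·2 = 1660, valid modulo lcm(665, 8) = 5320: x ≡ 1660 (mod 5320).
Verify against each original: 1660 mod 5 = 0, 1660 mod 19 = 7, 1660 mod 7 = 1, 1660 mod 8 = 4.

x ≡ 1660 (mod 5320).


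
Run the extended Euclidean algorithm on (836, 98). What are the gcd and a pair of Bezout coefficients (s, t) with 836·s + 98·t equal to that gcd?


Euclidean algorithm on (836, 98) — divide until remainder is 0:
  836 = 8 · 98 + 52
  98 = 1 · 52 + 46
  52 = 1 · 46 + 6
  46 = 7 · 6 + 4
  6 = 1 · 4 + 2
  4 = 2 · 2 + 0
gcd(836, 98) = 2.
Track Bezout coefficients alongside the remainders: start with r₀ = 836 = a·1 + b·0 (s = 1, t = 0) and r₁ = 98 = a·0 + b·1 (s = 0, t = 1); each new remainder r_{k+1} = r_{k-1} − q_k·r_k inherits s_{k+1} = s_{k-1} − q_k·s_k, t_{k+1} = t_{k-1} − q_k·t_k, so r_k = a·s_k + b·t_k at every step:
  q = 8: r = 52, s = 1 − 8·0 = 1, t = 0 − 8·1 = -8  (check: 836·1 + 98·(-8) = 52)
  q = 1: r = 46, s = 0 − 1·1 = -1, t = 1 − 1·(-8) = 9  (check: 836·(-1) + 98·9 = 46)
  q = 1: r = 6, s = 1 − 1·(-1) = 2, t = -8 − 1·9 = -17  (check: 836·2 + 98·(-17) = 6)
  q = 7: r = 4, s = -1 − 7·2 = -15, t = 9 − 7·(-17) = 128  (check: 836·(-15) + 98·128 = 4)
  q = 1: r = 2, s = 2 − 1·(-15) = 17, t = -17 − 1·128 = -145  (check: 836·17 + 98·(-145) = 2)
The row with r = 2 (the gcd) gives the Bezout coefficients s = 17, t = -145.
Result: 836 · (17) + 98 · (-145) = 2.

gcd(836, 98) = 2; s = 17, t = -145 (check: 836·17 + 98·(-145) = 2).


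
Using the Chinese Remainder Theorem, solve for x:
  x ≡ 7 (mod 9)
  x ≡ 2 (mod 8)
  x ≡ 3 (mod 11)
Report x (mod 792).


Moduli 9, 8, 11 are pairwise coprime; by CRT there is a unique solution modulo M = 9 · 8 · 11 = 792.
Solve pairwise, accumulating the modulus:
  Start with x ≡ 7 (mod 9).
  Combine with x ≡ 2 (mod 8): since gcd(9, 8) = 1, we get a unique residue mod 72.
    Write x = 7 + 9·t and substitute into x ≡ 2 (mod 8): 9·t ≡ 2 − 7 = -5 (mod 8).
    Reduce coefficients mod 8: 1·t ≡ 3 (mod 8).
    So t ≡ 3 (mod 8).
    Then x = 7 + 9·3 = 34, valid modulo lcm(9, 8) = 72: x ≡ 34 (mod 72).
  Combine with x ≡ 3 (mod 11): since gcd(72, 11) = 1, we get a unique residue mod 792.
    Write x = 34 + 72·t and substitute into x ≡ 3 (mod 11): 72·t ≡ 3 − 34 = -31 (mod 11).
    Reduce coefficients mod 11: 6·t ≡ 2 (mod 11).
    The inverse of 6 mod 11 is 2 (since 6·2 = 12 = 1·11 + 1), so t ≡ 2·2 = 4 ≡ 4 (mod 11).
    Then x = 34 + 72·4 = 322, valid modulo lcm(72, 11) = 792: x ≡ 322 (mod 792).
Verify: 322 mod 9 = 7 ✓, 322 mod 8 = 2 ✓, 322 mod 11 = 3 ✓.

x ≡ 322 (mod 792).


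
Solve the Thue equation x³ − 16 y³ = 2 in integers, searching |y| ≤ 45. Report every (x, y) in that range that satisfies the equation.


The equation is x³ - 16y³ = 2. For fixed y, x³ = 16·y³ + 2, so a solution requires the RHS to be a perfect cube.
Strategy: iterate y from -45 to 45, compute RHS = 16·y³ + 2, and check whether it is a (positive or negative) perfect cube.
Check small values of y:
  y = 0: RHS = 2 is not a perfect cube.
  y = 1: RHS = 18 is not a perfect cube.
  y = -1: RHS = -14 is not a perfect cube.
  y = 2: RHS = 130 is not a perfect cube.
  y = -2: RHS = -126 is not a perfect cube.
  y = 3: RHS = 434 is not a perfect cube.
  y = -3: RHS = -430 is not a perfect cube.
Continuing the search up to |y| = 45 finds no solutions either.
No (x, y) in the scanned range satisfies the equation.

No integer solutions with |y| ≤ 45.


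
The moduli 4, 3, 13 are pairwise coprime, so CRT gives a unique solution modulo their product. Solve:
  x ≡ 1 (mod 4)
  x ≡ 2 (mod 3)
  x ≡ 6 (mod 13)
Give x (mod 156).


Moduli 4, 3, 13 are pairwise coprime; by CRT there is a unique solution modulo M = 4 · 3 · 13 = 156.
Solve pairwise, accumulating the modulus:
  Start with x ≡ 1 (mod 4).
  Combine with x ≡ 2 (mod 3): since gcd(4, 3) = 1, we get a unique residue mod 12.
    Write x = 1 + 4·t and substitute into x ≡ 2 (mod 3): 4·t ≡ 2 − 1 = 1 (mod 3).
    Reduce coefficients mod 3: 1·t ≡ 1 (mod 3).
    So t ≡ 1 (mod 3).
    Then x = 1 + 4·1 = 5, valid modulo lcm(4, 3) = 12: x ≡ 5 (mod 12).
  Combine with x ≡ 6 (mod 13): since gcd(12, 13) = 1, we get a unique residue mod 156.
    Write x = 5 + 12·t and substitute into x ≡ 6 (mod 13): 12·t ≡ 6 − 5 = 1 (mod 13).
    The inverse of 12 mod 13 is 12 (since 12·12 = 144 = 11·13 + 1), so t ≡ 12·1 = 12 ≡ 12 (mod 13).
    Then x = 5 + 12·12 = 149, valid modulo lcm(12, 13) = 156: x ≡ 149 (mod 156).
Verify: 149 mod 4 = 1 ✓, 149 mod 3 = 2 ✓, 149 mod 13 = 6 ✓.

x ≡ 149 (mod 156).


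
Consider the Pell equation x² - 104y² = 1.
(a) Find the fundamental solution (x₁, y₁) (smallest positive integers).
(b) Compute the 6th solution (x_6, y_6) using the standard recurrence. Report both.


Step 1: Find the fundamental solution (x₁, y₁) of x² - 104y² = 1.
  Expand √104 as a continued fraction. a₀ = ⌊√104⌋ = 10; iterate m_{k+1} = d_k·a_k − m_k, d_{k+1} = (104 − m_{k+1}²)/d_k, a_{k+1} = ⌊(a₀ + m_{k+1})/d_{k+1}⌋ (starting m₀ = 0, d₀ = 1), with convergents p_k = a_k·p_{k-1} + p_{k-2}, q_k = a_k·q_{k-1} + q_{k-2} (p₋₁ = 1, q₋₁ = 0):
  k = 0: a₀ = 10; p₀/q₀ = 10/1; p₀² − 104·q₀² = 100 − 104 = -4.
  k = 1: m = 10, d = 4, a = ⌊(10 + 10)/4⌋ = 5; p/q = (5·10 + 1)/(5·1 + 0) = 51/5; p² − 104·q² = 2601 − 2600 = 1.
  The first convergent with p² − 104·q² = 1 gives the fundamental solution (x₁, y₁) = (51, 5).
Step 2: Apply the recurrence (x_{n+1}, y_{n+1}) = (x₁x_n + 104y₁y_n, x₁y_n + y₁x_n) repeatedly.
  From (x_1, y_1) = (51, 5): x_2 = 51·51 + 104·5·5 = 5201; y_2 = 51·5 + 5·51 = 510.
  From (x_2, y_2) = (5201, 510): x_3 = 51·5201 + 104·5·510 = 530451; y_3 = 51·510 + 5·5201 = 52015.
  From (x_3, y_3) = (530451, 52015): x_4 = 51·530451 + 104·5·52015 = 54100801; y_4 = 51·52015 + 5·530451 = 5305020.
  From (x_4, y_4) = (54100801, 5305020): x_5 = 51·54100801 + 104·5·5305020 = 5517751251; y_5 = 51·5305020 + 5·54100801 = 541060025.
  From (x_5, y_5) = (5517751251, 541060025): x_6 = 51·5517751251 + 104·5·541060025 = 562756526801; y_6 = 51·541060025 + 5·5517751251 = 55182817530.
Step 3: Verify x_6² - 104·y_6² = 316694908457124631293601 - 316694908457124631293600 = 1 (should be 1). ✓

(x_1, y_1) = (51, 5); (x_6, y_6) = (562756526801, 55182817530).


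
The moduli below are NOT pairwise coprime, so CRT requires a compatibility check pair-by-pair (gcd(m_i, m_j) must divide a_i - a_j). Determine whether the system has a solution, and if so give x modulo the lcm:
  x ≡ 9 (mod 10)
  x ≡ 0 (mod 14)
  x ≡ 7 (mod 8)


Moduli 10, 14, 8 are not pairwise coprime, so CRT works modulo lcm(m_i) when all pairwise compatibility conditions hold.
Pairwise compatibility: gcd(m_i, m_j) must divide a_i - a_j for every pair.
Merge one congruence at a time:
  Start: x ≡ 9 (mod 10).
  Combine with x ≡ 0 (mod 14): gcd(10, 14) = 2, and 0 - 9 = -9 is NOT divisible by 2.
    ⇒ system is inconsistent (no integer solution).

No solution (the system is inconsistent).


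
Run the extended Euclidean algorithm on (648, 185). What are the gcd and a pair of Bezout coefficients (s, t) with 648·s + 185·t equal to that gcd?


Euclidean algorithm on (648, 185) — divide until remainder is 0:
  648 = 3 · 185 + 93
  185 = 1 · 93 + 92
  93 = 1 · 92 + 1
  92 = 92 · 1 + 0
gcd(648, 185) = 1.
Track Bezout coefficients alongside the remainders: start with r₀ = 648 = a·1 + b·0 (s = 1, t = 0) and r₁ = 185 = a·0 + b·1 (s = 0, t = 1); each new remainder r_{k+1} = r_{k-1} − q_k·r_k inherits s_{k+1} = s_{k-1} − q_k·s_k, t_{k+1} = t_{k-1} − q_k·t_k, so r_k = a·s_k + b·t_k at every step:
  q = 3: r = 93, s = 1 − 3·0 = 1, t = 0 − 3·1 = -3  (check: 648·1 + 185·(-3) = 93)
  q = 1: r = 92, s = 0 − 1·1 = -1, t = 1 − 1·(-3) = 4  (check: 648·(-1) + 185·4 = 92)
  q = 1: r = 1, s = 1 − 1·(-1) = 2, t = -3 − 1·4 = -7  (check: 648·2 + 185·(-7) = 1)
The row with r = 1 (the gcd) gives the Bezout coefficients s = 2, t = -7.
Result: 648 · (2) + 185 · (-7) = 1.

gcd(648, 185) = 1; s = 2, t = -7 (check: 648·2 + 185·(-7) = 1).


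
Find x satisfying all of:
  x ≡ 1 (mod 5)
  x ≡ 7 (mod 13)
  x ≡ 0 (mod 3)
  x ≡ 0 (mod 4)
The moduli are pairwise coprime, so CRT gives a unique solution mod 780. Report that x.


Product of moduli M = 5 · 13 · 3 · 4 = 780.
Merge one congruence at a time:
  Start: x ≡ 1 (mod 5).
  Combine with x ≡ 7 (mod 13); new modulus lcm = 65.
    Write x = 1 + 5·t and substitute into x ≡ 7 (mod 13): 5·t ≡ 7 − 1 = 6 (mod 13).
    The inverse of 5 mod 13 is 8 (since 5·8 = 40 = 3·13 + 1), so t ≡ 8·6 = 48 ≡ 9 (mod 13).
    Then x = 1 + 5·9 = 46, valid modulo lcm(5, 13) = 65: x ≡ 46 (mod 65).
  Combine with x ≡ 0 (mod 3); new modulus lcm = 195.
    Write x = 46 + 65·t and substitute into x ≡ 0 (mod 3): 65·t ≡ 0 − 46 = -46 (mod 3).
    Reduce coefficients mod 3: 2·t ≡ 2 (mod 3).
    The inverse of 2 mod 3 is 2 (since 2·2 = 4 = 1·3 + 1), so t ≡ 2·2 = 4 ≡ 1 (mod 3).
    Then x = 46 + 65·1 = 111, valid modulo lcm(65, 3) = 195: x ≡ 111 (mod 195).
  Combine with x ≡ 0 (mod 4); new modulus lcm = 780.
    Write x = 111 + 195·t and substitute into x ≡ 0 (mod 4): 195·t ≡ 0 − 111 = -111 (mod 4).
    Reduce coefficients mod 4: 3·t ≡ 1 (mod 4).
    The inverse of 3 mod 4 is 3 (since 3·3 = 9 = 2·4 + 1), so t ≡ 3·1 = 3 ≡ 3 (mod 4).
    Then x = 111 + 195·3 = 696, valid modulo lcm(195, 4) = 780: x ≡ 696 (mod 780).
Verify against each original: 696 mod 5 = 1, 696 mod 13 = 7, 696 mod 3 = 0, 696 mod 4 = 0.

x ≡ 696 (mod 780).


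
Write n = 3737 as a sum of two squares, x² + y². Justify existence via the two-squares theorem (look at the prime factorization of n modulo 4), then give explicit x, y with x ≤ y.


Step 1: Factor n = 3737 = 37 · 101.
Step 2: Check the mod-4 condition on each prime factor: 37 ≡ 1 (mod 4), exponent 1; 101 ≡ 1 (mod 4), exponent 1.
All primes ≡ 3 (mod 4) appear to even exponent (or don't appear), so by the two-squares theorem n IS expressible as a sum of two squares.
Step 3: Build a representation. Here n = 37 · 101 is a product of primes ≡ 1 (mod 4). Each prime p ≡ 1 (mod 4) is itself a sum of two squares; find a² by testing p − a² for a perfect square:
  37: 37 − 1² = 36 = 6² ⇒ 37 = 1² + 6².
  101: 101 − 1² = 100 = 10² ⇒ 101 = 1² + 10².
  Combine using the Brahmagupta–Fibonacci identity (a² + b²)(c² + d²) = (ac − bd)² + (ad + bc)² = (ac + bd)² + (ad − bc)²:
  37 · 101 = 3737: from (1² + 6²)(1² + 10²), take (1·1 − 6·10, 1·10 + 6·1) = (1 − 60, 10 + 6) = (-59, 16); dropping signs (only squares matter) gives (59, 16); check 59² + 16² = 3481 + 256 = 3737 ✓.
Step 4: Order so x ≤ y and verify: 16² + 59² = 256 + 3481 = 3737 = n. ✓

n = 3737 = 16² + 59² (one valid representation with x ≤ y).


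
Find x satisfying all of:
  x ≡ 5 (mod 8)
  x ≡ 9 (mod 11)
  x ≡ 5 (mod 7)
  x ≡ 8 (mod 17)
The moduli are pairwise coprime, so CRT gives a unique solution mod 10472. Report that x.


Product of moduli M = 8 · 11 · 7 · 17 = 10472.
Merge one congruence at a time:
  Start: x ≡ 5 (mod 8).
  Combine with x ≡ 9 (mod 11); new modulus lcm = 88.
    Write x = 5 + 8·t and substitute into x ≡ 9 (mod 11): 8·t ≡ 9 − 5 = 4 (mod 11).
    The inverse of 8 mod 11 is 7 (since 8·7 = 56 = 5·11 + 1), so t ≡ 7·4 = 28 ≡ 6 (mod 11).
    Then x = 5 + 8·6 = 53, valid modulo lcm(8, 11) = 88: x ≡ 53 (mod 88).
  Combine with x ≡ 5 (mod 7); new modulus lcm = 616.
    Write x = 53 + 88·t and substitute into x ≡ 5 (mod 7): 88·t ≡ 5 − 53 = -48 (mod 7).
    Reduce coefficients mod 7: 4·t ≡ 1 (mod 7).
    The inverse of 4 mod 7 is 2 (since 4·2 = 8 = 1·7 + 1), so t ≡ 2·1 = 2 ≡ 2 (mod 7).
    Then x = 53 + 88·2 = 229, valid modulo lcm(88, 7) = 616: x ≡ 229 (mod 616).
  Combine with x ≡ 8 (mod 17); new modulus lcm = 10472.
    Write x = 229 + 616·t and substitute into x ≡ 8 (mod 17): 616·t ≡ 8 − 229 = -221 (mod 17).
    Reduce coefficients mod 17: 4·t ≡ 0 (mod 17).
    The inverse of 4 mod 17 is 13 (since 4·13 = 52 = 3·17 + 1), so t ≡ 13·0 = 0 ≡ 0 (mod 17).
    Then x = 229 + 616·0 = 229, valid modulo lcm(616, 17) = 10472: x ≡ 229 (mod 10472).
Verify against each original: 229 mod 8 = 5, 229 mod 11 = 9, 229 mod 7 = 5, 229 mod 17 = 8.

x ≡ 229 (mod 10472).


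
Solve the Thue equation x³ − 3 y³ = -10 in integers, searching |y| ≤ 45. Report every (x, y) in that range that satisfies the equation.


The equation is x³ - 3y³ = -10. For fixed y, x³ = 3·y³ − 10, so a solution requires the RHS to be a perfect cube.
Strategy: iterate y from -45 to 45, compute RHS = 3·y³ − 10, and check whether it is a (positive or negative) perfect cube.
Check small values of y:
  y = 0: RHS = -10 is not a perfect cube.
  y = 1: RHS = -7 is not a perfect cube.
  y = -1: RHS = -13 is not a perfect cube.
  y = 2: RHS = 14 is not a perfect cube.
  y = -2: RHS = -34 is not a perfect cube.
  y = 3: RHS = 71 is not a perfect cube.
  y = -3: RHS = -91 is not a perfect cube.
Continuing, at y = -9: RHS = -2197 = (-13)³ ⇒ x = -13 works.
Searching the remaining y in |y| ≤ 45 finds no further solutions.
Collected solutions: (-13, -9).

Solutions (with |y| ≤ 45): (-13, -9).


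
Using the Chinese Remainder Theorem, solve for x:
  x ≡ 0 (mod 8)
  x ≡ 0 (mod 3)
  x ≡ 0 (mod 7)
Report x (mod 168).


Moduli 8, 3, 7 are pairwise coprime; by CRT there is a unique solution modulo M = 8 · 3 · 7 = 168.
Solve pairwise, accumulating the modulus:
  Start with x ≡ 0 (mod 8).
  Combine with x ≡ 0 (mod 3): since gcd(8, 3) = 1, we get a unique residue mod 24.
    Write x = 0 + 8·t and substitute into x ≡ 0 (mod 3): 8·t ≡ 0 − 0 = 0 (mod 3).
    Reduce coefficients mod 3: 2·t ≡ 0 (mod 3).
    The inverse of 2 mod 3 is 2 (since 2·2 = 4 = 1·3 + 1), so t ≡ 2·0 = 0 ≡ 0 (mod 3).
    Then x = 0 + 8·0 = 0, valid modulo lcm(8, 3) = 24: x ≡ 0 (mod 24).
  Combine with x ≡ 0 (mod 7): since gcd(24, 7) = 1, we get a unique residue mod 168.
    Write x = 0 + 24·t and substitute into x ≡ 0 (mod 7): 24·t ≡ 0 − 0 = 0 (mod 7).
    Reduce coefficients mod 7: 3·t ≡ 0 (mod 7).
    The inverse of 3 mod 7 is 5 (since 3·5 = 15 = 2·7 + 1), so t ≡ 5·0 = 0 ≡ 0 (mod 7).
    Then x = 0 + 24·0 = 0, valid modulo lcm(24, 7) = 168: x ≡ 0 (mod 168).
Verify: 0 mod 8 = 0 ✓, 0 mod 3 = 0 ✓, 0 mod 7 = 0 ✓.

x ≡ 0 (mod 168).


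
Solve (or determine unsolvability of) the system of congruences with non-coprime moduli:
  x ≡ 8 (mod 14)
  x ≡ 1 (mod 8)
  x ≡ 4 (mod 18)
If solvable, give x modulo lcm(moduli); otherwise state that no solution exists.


Moduli 14, 8, 18 are not pairwise coprime, so CRT works modulo lcm(m_i) when all pairwise compatibility conditions hold.
Pairwise compatibility: gcd(m_i, m_j) must divide a_i - a_j for every pair.
Merge one congruence at a time:
  Start: x ≡ 8 (mod 14).
  Combine with x ≡ 1 (mod 8): gcd(14, 8) = 2, and 1 - 8 = -7 is NOT divisible by 2.
    ⇒ system is inconsistent (no integer solution).

No solution (the system is inconsistent).


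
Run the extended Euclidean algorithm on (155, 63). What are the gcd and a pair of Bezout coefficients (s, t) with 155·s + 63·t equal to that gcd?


Euclidean algorithm on (155, 63) — divide until remainder is 0:
  155 = 2 · 63 + 29
  63 = 2 · 29 + 5
  29 = 5 · 5 + 4
  5 = 1 · 4 + 1
  4 = 4 · 1 + 0
gcd(155, 63) = 1.
Track Bezout coefficients alongside the remainders: start with r₀ = 155 = a·1 + b·0 (s = 1, t = 0) and r₁ = 63 = a·0 + b·1 (s = 0, t = 1); each new remainder r_{k+1} = r_{k-1} − q_k·r_k inherits s_{k+1} = s_{k-1} − q_k·s_k, t_{k+1} = t_{k-1} − q_k·t_k, so r_k = a·s_k + b·t_k at every step:
  q = 2: r = 29, s = 1 − 2·0 = 1, t = 0 − 2·1 = -2  (check: 155·1 + 63·(-2) = 29)
  q = 2: r = 5, s = 0 − 2·1 = -2, t = 1 − 2·(-2) = 5  (check: 155·(-2) + 63·5 = 5)
  q = 5: r = 4, s = 1 − 5·(-2) = 11, t = -2 − 5·5 = -27  (check: 155·11 + 63·(-27) = 4)
  q = 1: r = 1, s = -2 − 1·11 = -13, t = 5 − 1·(-27) = 32  (check: 155·(-13) + 63·32 = 1)
The row with r = 1 (the gcd) gives the Bezout coefficients s = -13, t = 32.
Result: 155 · (-13) + 63 · (32) = 1.

gcd(155, 63) = 1; s = -13, t = 32 (check: 155·(-13) + 63·32 = 1).


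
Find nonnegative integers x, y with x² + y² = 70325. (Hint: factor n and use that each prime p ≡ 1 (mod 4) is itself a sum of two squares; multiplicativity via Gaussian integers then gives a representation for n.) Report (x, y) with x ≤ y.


Step 1: Factor n = 70325 = 5^2 · 29 · 97.
Step 2: Check the mod-4 condition on each prime factor: 5 ≡ 1 (mod 4), exponent 2; 29 ≡ 1 (mod 4), exponent 1; 97 ≡ 1 (mod 4), exponent 1.
All primes ≡ 3 (mod 4) appear to even exponent (or don't appear), so by the two-squares theorem n IS expressible as a sum of two squares.
Step 3: Build a representation. Group n = k² · m with k = 5 and m = 29 · 97 = 2813 (a product of primes ≡ 1 (mod 4)); a representation of m scales to one of n via (k·x)² + (k·y)² = k²(x² + y²). Each prime p ≡ 1 (mod 4) is itself a sum of two squares; find a² by testing p − a² for a perfect square:
  29: 29 − 1² = 28, 29 − 2² = 25 = 5² ⇒ 29 = 2² + 5².
  97: 97 − 1² = 96, 97 − 2² = 93, 97 − 3² = 88, 97 − 4² = 81 = 9² ⇒ 97 = 4² + 9².
  Combine using the Brahmagupta–Fibonacci identity (a² + b²)(c² + d²) = (ac − bd)² + (ad + bc)² = (ac + bd)² + (ad − bc)²:
  29 · 97 = 2813: from (2² + 5²)(4² + 9²), take (2·4 − 5·9, 2·9 + 5·4) = (8 − 45, 18 + 20) = (-37, 38); dropping signs (only squares matter) gives (37, 38); check 37² + 38² = 1369 + 1444 = 2813 ✓.
  Scale by k = 5: (5·37, 5·38) = (185, 190).
Step 4: Order so x ≤ y and verify: 185² + 190² = 34225 + 36100 = 70325 = n. ✓

n = 70325 = 185² + 190² (one valid representation with x ≤ y).


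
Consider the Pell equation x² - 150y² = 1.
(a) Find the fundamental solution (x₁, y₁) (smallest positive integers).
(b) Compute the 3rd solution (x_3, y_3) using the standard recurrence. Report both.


Step 1: Find the fundamental solution (x₁, y₁) of x² - 150y² = 1.
  Expand √150 as a continued fraction. a₀ = ⌊√150⌋ = 12; iterate m_{k+1} = d_k·a_k − m_k, d_{k+1} = (150 − m_{k+1}²)/d_k, a_{k+1} = ⌊(a₀ + m_{k+1})/d_{k+1}⌋ (starting m₀ = 0, d₀ = 1), with convergents p_k = a_k·p_{k-1} + p_{k-2}, q_k = a_k·q_{k-1} + q_{k-2} (p₋₁ = 1, q₋₁ = 0):
  k = 0: a₀ = 12; p₀/q₀ = 12/1; p₀² − 150·q₀² = 144 − 150 = -6.
  k = 1: m = 12, d = 6, a = ⌊(12 + 12)/6⌋ = 4; p/q = (4·12 + 1)/(4·1 + 0) = 49/4; p² − 150·q² = 2401 − 2400 = 1.
  The first convergent with p² − 150·q² = 1 gives the fundamental solution (x₁, y₁) = (49, 4).
Step 2: Apply the recurrence (x_{n+1}, y_{n+1}) = (x₁x_n + 150y₁y_n, x₁y_n + y₁x_n) repeatedly.
  From (x_1, y_1) = (49, 4): x_2 = 49·49 + 150·4·4 = 4801; y_2 = 49·4 + 4·49 = 392.
  From (x_2, y_2) = (4801, 392): x_3 = 49·4801 + 150·4·392 = 470449; y_3 = 49·392 + 4·4801 = 38412.
Step 3: Verify x_3² - 150·y_3² = 221322261601 - 221322261600 = 1 (should be 1). ✓

(x_1, y_1) = (49, 4); (x_3, y_3) = (470449, 38412).


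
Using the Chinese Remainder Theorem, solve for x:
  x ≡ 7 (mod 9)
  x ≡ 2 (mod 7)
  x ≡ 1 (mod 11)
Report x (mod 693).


Moduli 9, 7, 11 are pairwise coprime; by CRT there is a unique solution modulo M = 9 · 7 · 11 = 693.
Solve pairwise, accumulating the modulus:
  Start with x ≡ 7 (mod 9).
  Combine with x ≡ 2 (mod 7): since gcd(9, 7) = 1, we get a unique residue mod 63.
    Write x = 7 + 9·t and substitute into x ≡ 2 (mod 7): 9·t ≡ 2 − 7 = -5 (mod 7).
    Reduce coefficients mod 7: 2·t ≡ 2 (mod 7).
    The inverse of 2 mod 7 is 4 (since 2·4 = 8 = 1·7 + 1), so t ≡ 4·2 = 8 ≡ 1 (mod 7).
    Then x = 7 + 9·1 = 16, valid modulo lcm(9, 7) = 63: x ≡ 16 (mod 63).
  Combine with x ≡ 1 (mod 11): since gcd(63, 11) = 1, we get a unique residue mod 693.
    Write x = 16 + 63·t and substitute into x ≡ 1 (mod 11): 63·t ≡ 1 − 16 = -15 (mod 11).
    Reduce coefficients mod 11: 8·t ≡ 7 (mod 11).
    The inverse of 8 mod 11 is 7 (since 8·7 = 56 = 5·11 + 1), so t ≡ 7·7 = 49 ≡ 5 (mod 11).
    Then x = 16 + 63·5 = 331, valid modulo lcm(63, 11) = 693: x ≡ 331 (mod 693).
Verify: 331 mod 9 = 7 ✓, 331 mod 7 = 2 ✓, 331 mod 11 = 1 ✓.

x ≡ 331 (mod 693).


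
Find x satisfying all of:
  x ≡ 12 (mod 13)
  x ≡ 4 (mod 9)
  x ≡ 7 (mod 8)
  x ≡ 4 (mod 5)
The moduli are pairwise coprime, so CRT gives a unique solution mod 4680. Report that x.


Product of moduli M = 13 · 9 · 8 · 5 = 4680.
Merge one congruence at a time:
  Start: x ≡ 12 (mod 13).
  Combine with x ≡ 4 (mod 9); new modulus lcm = 117.
    Write x = 12 + 13·t and substitute into x ≡ 4 (mod 9): 13·t ≡ 4 − 12 = -8 (mod 9).
    Reduce coefficients mod 9: 4·t ≡ 1 (mod 9).
    The inverse of 4 mod 9 is 7 (since 4·7 = 28 = 3·9 + 1), so t ≡ 7·1 = 7 ≡ 7 (mod 9).
    Then x = 12 + 13·7 = 103, valid modulo lcm(13, 9) = 117: x ≡ 103 (mod 117).
  Combine with x ≡ 7 (mod 8); new modulus lcm = 936.
    Write x = 103 + 117·t and substitute into x ≡ 7 (mod 8): 117·t ≡ 7 − 103 = -96 (mod 8).
    Reduce coefficients mod 8: 5·t ≡ 0 (mod 8).
    The inverse of 5 mod 8 is 5 (since 5·5 = 25 = 3·8 + 1), so t ≡ 5·0 = 0 ≡ 0 (mod 8).
    Then x = 103 + 117·0 = 103, valid modulo lcm(117, 8) = 936: x ≡ 103 (mod 936).
  Combine with x ≡ 4 (mod 5); new modulus lcm = 4680.
    Write x = 103 + 936·t and substitute into x ≡ 4 (mod 5): 936·t ≡ 4 − 103 = -99 (mod 5).
    Reduce coefficients mod 5: 1·t ≡ 1 (mod 5).
    So t ≡ 1 (mod 5).
    Then x = 103 + 936·1 = 1039, valid modulo lcm(936, 5) = 4680: x ≡ 1039 (mod 4680).
Verify against each original: 1039 mod 13 = 12, 1039 mod 9 = 4, 1039 mod 8 = 7, 1039 mod 5 = 4.

x ≡ 1039 (mod 4680).


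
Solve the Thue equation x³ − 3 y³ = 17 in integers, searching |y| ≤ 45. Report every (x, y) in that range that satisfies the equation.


The equation is x³ - 3y³ = 17. For fixed y, x³ = 3·y³ + 17, so a solution requires the RHS to be a perfect cube.
Strategy: iterate y from -45 to 45, compute RHS = 3·y³ + 17, and check whether it is a (positive or negative) perfect cube.
Check small values of y:
  y = 0: RHS = 17 is not a perfect cube.
  y = 1: RHS = 20 is not a perfect cube.
  y = -1: RHS = 14 is not a perfect cube.
  y = 2: RHS = 41 is not a perfect cube.
  y = -2: RHS = -7 is not a perfect cube.
  y = 3: RHS = 98 is not a perfect cube.
  y = -3: RHS = -64 = (-4)³ ⇒ x = -4 works.
Continuing the search up to |y| = 45 finds no further solutions beyond those listed.
Collected solutions: (-4, -3).

Solutions (with |y| ≤ 45): (-4, -3).


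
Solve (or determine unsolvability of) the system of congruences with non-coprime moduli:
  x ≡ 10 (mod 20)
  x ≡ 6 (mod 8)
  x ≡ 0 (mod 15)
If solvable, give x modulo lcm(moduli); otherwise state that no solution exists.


Moduli 20, 8, 15 are not pairwise coprime, so CRT works modulo lcm(m_i) when all pairwise compatibility conditions hold.
Pairwise compatibility: gcd(m_i, m_j) must divide a_i - a_j for every pair.
Merge one congruence at a time:
  Start: x ≡ 10 (mod 20).
  Combine with x ≡ 6 (mod 8): gcd(20, 8) = 4; 6 - 10 = -4, which IS divisible by 4, so compatible.
    Write x = 10 + 20·t and substitute into x ≡ 6 (mod 8): 20·t ≡ 6 − 10 = -4 (mod 8).
    Divide the congruence (and modulus) by g = 4: 5·t ≡ -1 (mod 2).
    Reduce coefficients mod 2: 1·t ≡ 1 (mod 2).
    So t ≡ 1 (mod 2).
    Then x = 10 + 20·1 = 30, valid modulo lcm(20, 8) = 40: x ≡ 30 (mod 40).
  Combine with x ≡ 0 (mod 15): gcd(40, 15) = 5; 0 - 30 = -30, which IS divisible by 5, so compatible.
    Write x = 30 + 40·t and substitute into x ≡ 0 (mod 15): 40·t ≡ 0 − 30 = -30 (mod 15).
    Divide the congruence (and modulus) by g = 5: 8·t ≡ -6 (mod 3).
    Reduce coefficients mod 3: 2·t ≡ 0 (mod 3).
    The inverse of 2 mod 3 is 2 (since 2·2 = 4 = 1·3 + 1), so t ≡ 2·0 = 0 ≡ 0 (mod 3).
    Then x = 30 + 40·0 = 30, valid modulo lcm(40, 15) = 120: x ≡ 30 (mod 120).
Verify: 30 mod 20 = 10, 30 mod 8 = 6, 30 mod 15 = 0.

x ≡ 30 (mod 120).


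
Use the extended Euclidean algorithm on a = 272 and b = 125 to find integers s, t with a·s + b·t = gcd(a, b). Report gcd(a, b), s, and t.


Euclidean algorithm on (272, 125) — divide until remainder is 0:
  272 = 2 · 125 + 22
  125 = 5 · 22 + 15
  22 = 1 · 15 + 7
  15 = 2 · 7 + 1
  7 = 7 · 1 + 0
gcd(272, 125) = 1.
Track Bezout coefficients alongside the remainders: start with r₀ = 272 = a·1 + b·0 (s = 1, t = 0) and r₁ = 125 = a·0 + b·1 (s = 0, t = 1); each new remainder r_{k+1} = r_{k-1} − q_k·r_k inherits s_{k+1} = s_{k-1} − q_k·s_k, t_{k+1} = t_{k-1} − q_k·t_k, so r_k = a·s_k + b·t_k at every step:
  q = 2: r = 22, s = 1 − 2·0 = 1, t = 0 − 2·1 = -2  (check: 272·1 + 125·(-2) = 22)
  q = 5: r = 15, s = 0 − 5·1 = -5, t = 1 − 5·(-2) = 11  (check: 272·(-5) + 125·11 = 15)
  q = 1: r = 7, s = 1 − 1·(-5) = 6, t = -2 − 1·11 = -13  (check: 272·6 + 125·(-13) = 7)
  q = 2: r = 1, s = -5 − 2·6 = -17, t = 11 − 2·(-13) = 37  (check: 272·(-17) + 125·37 = 1)
The row with r = 1 (the gcd) gives the Bezout coefficients s = -17, t = 37.
Result: 272 · (-17) + 125 · (37) = 1.

gcd(272, 125) = 1; s = -17, t = 37 (check: 272·(-17) + 125·37 = 1).


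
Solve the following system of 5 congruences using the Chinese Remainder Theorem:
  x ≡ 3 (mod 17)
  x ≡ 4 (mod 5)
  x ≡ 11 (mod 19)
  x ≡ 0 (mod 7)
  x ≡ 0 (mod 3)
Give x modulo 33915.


Product of moduli M = 17 · 5 · 19 · 7 · 3 = 33915.
Merge one congruence at a time:
  Start: x ≡ 3 (mod 17).
  Combine with x ≡ 4 (mod 5); new modulus lcm = 85.
    Write x = 3 + 17·t and substitute into x ≡ 4 (mod 5): 17·t ≡ 4 − 3 = 1 (mod 5).
    Reduce coefficients mod 5: 2·t ≡ 1 (mod 5).
    The inverse of 2 mod 5 is 3 (since 2·3 = 6 = 1·5 + 1), so t ≡ 3·1 = 3 ≡ 3 (mod 5).
    Then x = 3 + 17·3 = 54, valid modulo lcm(17, 5) = 85: x ≡ 54 (mod 85).
  Combine with x ≡ 11 (mod 19); new modulus lcm = 1615.
    Write x = 54 + 85·t and substitute into x ≡ 11 (mod 19): 85·t ≡ 11 − 54 = -43 (mod 19).
    Reduce coefficients mod 19: 9·t ≡ 14 (mod 19).
    The inverse of 9 mod 19 is 17 (since 9·17 = 153 = 8·19 + 1), so t ≡ 17·14 = 238 ≡ 10 (mod 19).
    Then x = 54 + 85·10 = 904, valid modulo lcm(85, 19) = 1615: x ≡ 904 (mod 1615).
  Combine with x ≡ 0 (mod 7); new modulus lcm = 11305.
    Write x = 904 + 1615·t and substitute into x ≡ 0 (mod 7): 1615·t ≡ 0 − 904 = -904 (mod 7).
    Reduce coefficients mod 7: 5·t ≡ 6 (mod 7).
    The inverse of 5 mod 7 is 3 (since 5·3 = 15 = 2·7 + 1), so t ≡ 3·6 = 18 ≡ 4 (mod 7).
    Then x = 904 + 1615·4 = 7364, valid modulo lcm(1615, 7) = 11305: x ≡ 7364 (mod 11305).
  Combine with x ≡ 0 (mod 3); new modulus lcm = 33915.
    Write x = 7364 + 11305·t and substitute into x ≡ 0 (mod 3): 11305·t ≡ 0 − 7364 = -7364 (mod 3).
    Reduce coefficients mod 3: 1·t ≡ 1 (mod 3).
    So t ≡ 1 (mod 3).
    Then x = 7364 + 11305·1 = 18669, valid modulo lcm(11305, 3) = 33915: x ≡ 18669 (mod 33915).
Verify against each original: 18669 mod 17 = 3, 18669 mod 5 = 4, 18669 mod 19 = 11, 18669 mod 7 = 0, 18669 mod 3 = 0.

x ≡ 18669 (mod 33915).


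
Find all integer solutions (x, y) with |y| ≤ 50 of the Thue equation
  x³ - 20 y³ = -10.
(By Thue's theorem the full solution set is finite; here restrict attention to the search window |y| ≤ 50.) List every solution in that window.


The equation is x³ - 20y³ = -10. For fixed y, x³ = 20·y³ − 10, so a solution requires the RHS to be a perfect cube.
Strategy: iterate y from -50 to 50, compute RHS = 20·y³ − 10, and check whether it is a (positive or negative) perfect cube.
Check small values of y:
  y = 0: RHS = -10 is not a perfect cube.
  y = 1: RHS = 10 is not a perfect cube.
  y = -1: RHS = -30 is not a perfect cube.
  y = 2: RHS = 150 is not a perfect cube.
  y = -2: RHS = -170 is not a perfect cube.
  y = 3: RHS = 530 is not a perfect cube.
  y = -3: RHS = -550 is not a perfect cube.
Continuing the search up to |y| = 50 finds no solutions either.
No (x, y) in the scanned range satisfies the equation.

No integer solutions with |y| ≤ 50.


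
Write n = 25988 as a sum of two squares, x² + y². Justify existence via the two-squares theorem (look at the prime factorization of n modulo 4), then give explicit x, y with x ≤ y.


Step 1: Factor n = 25988 = 2^2 · 73 · 89.
Step 2: Check the mod-4 condition on each prime factor: 2 = 2 (special); 73 ≡ 1 (mod 4), exponent 1; 89 ≡ 1 (mod 4), exponent 1.
All primes ≡ 3 (mod 4) appear to even exponent (or don't appear), so by the two-squares theorem n IS expressible as a sum of two squares.
Step 3: Build a representation. Group n = k² · m with k = 2 and m = 73 · 89 = 6497 (a product of primes ≡ 1 (mod 4)); a representation of m scales to one of n via (k·x)² + (k·y)² = k²(x² + y²). Each prime p ≡ 1 (mod 4) is itself a sum of two squares; find a² by testing p − a² for a perfect square:
  73: 73 − 1² = 72, 73 − 2² = 69, 73 − 3² = 64 = 8² ⇒ 73 = 3² + 8².
  89: 89 − 1² = 88, 89 − 2² = 85, 89 − 3² = 80, 89 − 4² = 73, 89 − 5² = 64 = 8² ⇒ 89 = 5² + 8².
  Combine using the Brahmagupta–Fibonacci identity (a² + b²)(c² + d²) = (ac − bd)² + (ad + bc)² = (ac + bd)² + (ad − bc)²:
  73 · 89 = 6497: from (3² + 8²)(5² + 8²), take (3·5 − 8·8, 3·8 + 8·5) = (15 − 64, 24 + 40) = (-49, 64); dropping signs (only squares matter) gives (49, 64); check 49² + 64² = 2401 + 4096 = 6497 ✓.
  Scale by k = 2: (2·49, 2·64) = (98, 128).
Step 4: Order so x ≤ y and verify: 98² + 128² = 9604 + 16384 = 25988 = n. ✓

n = 25988 = 98² + 128² (one valid representation with x ≤ y).


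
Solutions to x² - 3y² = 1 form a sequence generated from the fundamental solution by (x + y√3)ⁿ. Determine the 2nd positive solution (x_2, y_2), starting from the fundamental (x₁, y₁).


Step 1: Find the fundamental solution (x₁, y₁) of x² - 3y² = 1.
  Expand √3 as a continued fraction. a₀ = ⌊√3⌋ = 1; iterate m_{k+1} = d_k·a_k − m_k, d_{k+1} = (3 − m_{k+1}²)/d_k, a_{k+1} = ⌊(a₀ + m_{k+1})/d_{k+1}⌋ (starting m₀ = 0, d₀ = 1), with convergents p_k = a_k·p_{k-1} + p_{k-2}, q_k = a_k·q_{k-1} + q_{k-2} (p₋₁ = 1, q₋₁ = 0):
  k = 0: a₀ = 1; p₀/q₀ = 1/1; p₀² − 3·q₀² = 1 − 3 = -2.
  k = 1: m = 1, d = 2, a = ⌊(1 + 1)/2⌋ = 1; p/q = (1·1 + 1)/(1·1 + 0) = 2/1; p² − 3·q² = 4 − 3 = 1.
  The first convergent with p² − 3·q² = 1 gives the fundamental solution (x₁, y₁) = (2, 1).
Step 2: Apply the recurrence (x_{n+1}, y_{n+1}) = (x₁x_n + 3y₁y_n, x₁y_n + y₁x_n) repeatedly.
  From (x_1, y_1) = (2, 1): x_2 = 2·2 + 3·1·1 = 7; y_2 = 2·1 + 1·2 = 4.
Step 3: Verify x_2² - 3·y_2² = 49 - 48 = 1 (should be 1). ✓

(x_1, y_1) = (2, 1); (x_2, y_2) = (7, 4).


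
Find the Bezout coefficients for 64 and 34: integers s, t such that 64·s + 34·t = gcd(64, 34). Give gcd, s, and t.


Euclidean algorithm on (64, 34) — divide until remainder is 0:
  64 = 1 · 34 + 30
  34 = 1 · 30 + 4
  30 = 7 · 4 + 2
  4 = 2 · 2 + 0
gcd(64, 34) = 2.
Track Bezout coefficients alongside the remainders: start with r₀ = 64 = a·1 + b·0 (s = 1, t = 0) and r₁ = 34 = a·0 + b·1 (s = 0, t = 1); each new remainder r_{k+1} = r_{k-1} − q_k·r_k inherits s_{k+1} = s_{k-1} − q_k·s_k, t_{k+1} = t_{k-1} − q_k·t_k, so r_k = a·s_k + b·t_k at every step:
  q = 1: r = 30, s = 1 − 1·0 = 1, t = 0 − 1·1 = -1  (check: 64·1 + 34·(-1) = 30)
  q = 1: r = 4, s = 0 − 1·1 = -1, t = 1 − 1·(-1) = 2  (check: 64·(-1) + 34·2 = 4)
  q = 7: r = 2, s = 1 − 7·(-1) = 8, t = -1 − 7·2 = -15  (check: 64·8 + 34·(-15) = 2)
The row with r = 2 (the gcd) gives the Bezout coefficients s = 8, t = -15.
Result: 64 · (8) + 34 · (-15) = 2.

gcd(64, 34) = 2; s = 8, t = -15 (check: 64·8 + 34·(-15) = 2).


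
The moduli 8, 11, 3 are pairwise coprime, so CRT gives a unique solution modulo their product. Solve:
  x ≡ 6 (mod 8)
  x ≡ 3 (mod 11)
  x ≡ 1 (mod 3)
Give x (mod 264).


Moduli 8, 11, 3 are pairwise coprime; by CRT there is a unique solution modulo M = 8 · 11 · 3 = 264.
Solve pairwise, accumulating the modulus:
  Start with x ≡ 6 (mod 8).
  Combine with x ≡ 3 (mod 11): since gcd(8, 11) = 1, we get a unique residue mod 88.
    Write x = 6 + 8·t and substitute into x ≡ 3 (mod 11): 8·t ≡ 3 − 6 = -3 (mod 11).
    Reduce coefficients mod 11: 8·t ≡ 8 (mod 11).
    The inverse of 8 mod 11 is 7 (since 8·7 = 56 = 5·11 + 1), so t ≡ 7·8 = 56 ≡ 1 (mod 11).
    Then x = 6 + 8·1 = 14, valid modulo lcm(8, 11) = 88: x ≡ 14 (mod 88).
  Combine with x ≡ 1 (mod 3): since gcd(88, 3) = 1, we get a unique residue mod 264.
    Write x = 14 + 88·t and substitute into x ≡ 1 (mod 3): 88·t ≡ 1 − 14 = -13 (mod 3).
    Reduce coefficients mod 3: 1·t ≡ 2 (mod 3).
    So t ≡ 2 (mod 3).
    Then x = 14 + 88·2 = 190, valid modulo lcm(88, 3) = 264: x ≡ 190 (mod 264).
Verify: 190 mod 8 = 6 ✓, 190 mod 11 = 3 ✓, 190 mod 3 = 1 ✓.

x ≡ 190 (mod 264).


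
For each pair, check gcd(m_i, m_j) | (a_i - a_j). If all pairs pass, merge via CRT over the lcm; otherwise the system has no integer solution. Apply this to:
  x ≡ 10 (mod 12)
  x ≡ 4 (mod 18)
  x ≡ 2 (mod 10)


Moduli 12, 18, 10 are not pairwise coprime, so CRT works modulo lcm(m_i) when all pairwise compatibility conditions hold.
Pairwise compatibility: gcd(m_i, m_j) must divide a_i - a_j for every pair.
Merge one congruence at a time:
  Start: x ≡ 10 (mod 12).
  Combine with x ≡ 4 (mod 18): gcd(12, 18) = 6; 4 - 10 = -6, which IS divisible by 6, so compatible.
    Write x = 10 + 12·t and substitute into x ≡ 4 (mod 18): 12·t ≡ 4 − 10 = -6 (mod 18).
    Divide the congruence (and modulus) by g = 6: 2·t ≡ -1 (mod 3).
    Reduce coefficients mod 3: 2·t ≡ 2 (mod 3).
    The inverse of 2 mod 3 is 2 (since 2·2 = 4 = 1·3 + 1), so t ≡ 2·2 = 4 ≡ 1 (mod 3).
    Then x = 10 + 12·1 = 22, valid modulo lcm(12, 18) = 36: x ≡ 22 (mod 36).
  Combine with x ≡ 2 (mod 10): gcd(36, 10) = 2; 2 - 22 = -20, which IS divisible by 2, so compatible.
    Write x = 22 + 36·t and substitute into x ≡ 2 (mod 10): 36·t ≡ 2 − 22 = -20 (mod 10).
    Divide the congruence (and modulus) by g = 2: 18·t ≡ -10 (mod 5).
    Reduce coefficients mod 5: 3·t ≡ 0 (mod 5).
    The inverse of 3 mod 5 is 2 (since 3·2 = 6 = 1·5 + 1), so t ≡ 2·0 = 0 ≡ 0 (mod 5).
    Then x = 22 + 36·0 = 22, valid modulo lcm(36, 10) = 180: x ≡ 22 (mod 180).
Verify: 22 mod 12 = 10, 22 mod 18 = 4, 22 mod 10 = 2.

x ≡ 22 (mod 180).


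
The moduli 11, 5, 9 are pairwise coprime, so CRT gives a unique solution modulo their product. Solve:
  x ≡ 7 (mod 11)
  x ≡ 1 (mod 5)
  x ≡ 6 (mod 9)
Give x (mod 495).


Moduli 11, 5, 9 are pairwise coprime; by CRT there is a unique solution modulo M = 11 · 5 · 9 = 495.
Solve pairwise, accumulating the modulus:
  Start with x ≡ 7 (mod 11).
  Combine with x ≡ 1 (mod 5): since gcd(11, 5) = 1, we get a unique residue mod 55.
    Write x = 7 + 11·t and substitute into x ≡ 1 (mod 5): 11·t ≡ 1 − 7 = -6 (mod 5).
    Reduce coefficients mod 5: 1·t ≡ 4 (mod 5).
    So t ≡ 4 (mod 5).
    Then x = 7 + 11·4 = 51, valid modulo lcm(11, 5) = 55: x ≡ 51 (mod 55).
  Combine with x ≡ 6 (mod 9): since gcd(55, 9) = 1, we get a unique residue mod 495.
    Write x = 51 + 55·t and substitute into x ≡ 6 (mod 9): 55·t ≡ 6 − 51 = -45 (mod 9).
    Reduce coefficients mod 9: 1·t ≡ 0 (mod 9).
    So t ≡ 0 (mod 9).
    Then x = 51 + 55·0 = 51, valid modulo lcm(55, 9) = 495: x ≡ 51 (mod 495).
Verify: 51 mod 11 = 7 ✓, 51 mod 5 = 1 ✓, 51 mod 9 = 6 ✓.

x ≡ 51 (mod 495).


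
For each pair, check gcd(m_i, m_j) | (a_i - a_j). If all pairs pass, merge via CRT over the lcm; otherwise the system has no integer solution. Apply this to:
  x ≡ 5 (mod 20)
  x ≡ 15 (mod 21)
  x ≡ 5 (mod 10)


Moduli 20, 21, 10 are not pairwise coprime, so CRT works modulo lcm(m_i) when all pairwise compatibility conditions hold.
Pairwise compatibility: gcd(m_i, m_j) must divide a_i - a_j for every pair.
Merge one congruence at a time:
  Start: x ≡ 5 (mod 20).
  Combine with x ≡ 15 (mod 21): gcd(20, 21) = 1; 15 - 5 = 10, which IS divisible by 1, so compatible.
    Write x = 5 + 20·t and substitute into x ≡ 15 (mod 21): 20·t ≡ 15 − 5 = 10 (mod 21).
    The inverse of 20 mod 21 is 20 (since 20·20 = 400 = 19·21 + 1), so t ≡ 20·10 = 200 ≡ 11 (mod 21).
    Then x = 5 + 20·11 = 225, valid modulo lcm(20, 21) = 420: x ≡ 225 (mod 420).
  Combine with x ≡ 5 (mod 10): gcd(420, 10) = 10; 5 - 225 = -220, which IS divisible by 10, so compatible.
    Write x = 225 + 420·t and substitute into x ≡ 5 (mod 10): 420·t ≡ 5 − 225 = -220 (mod 10).
    Divide the congruence (and modulus) by g = 10: 42·t ≡ -22 (mod 1).
    Modulo 1 every t works; take t = 0.
    Then x = 225 + 420·0 = 225, valid modulo lcm(420, 10) = 420: x ≡ 225 (mod 420).
Verify: 225 mod 20 = 5, 225 mod 21 = 15, 225 mod 10 = 5.

x ≡ 225 (mod 420).
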